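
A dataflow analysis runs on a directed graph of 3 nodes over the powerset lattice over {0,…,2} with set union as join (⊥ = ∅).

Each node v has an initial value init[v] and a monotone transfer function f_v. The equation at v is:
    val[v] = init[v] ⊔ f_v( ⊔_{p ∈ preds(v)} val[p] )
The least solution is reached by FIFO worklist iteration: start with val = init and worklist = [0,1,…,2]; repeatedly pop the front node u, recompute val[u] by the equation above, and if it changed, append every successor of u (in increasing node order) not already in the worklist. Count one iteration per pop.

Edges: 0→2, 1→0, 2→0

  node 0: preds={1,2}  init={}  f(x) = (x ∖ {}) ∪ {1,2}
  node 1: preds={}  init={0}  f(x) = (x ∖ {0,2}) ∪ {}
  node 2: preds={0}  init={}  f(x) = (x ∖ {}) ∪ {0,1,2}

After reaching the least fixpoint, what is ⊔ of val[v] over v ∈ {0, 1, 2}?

Worklist (4 pops):
  #1 pop 0: in={0} → {0,1,2} (was {}); enqueue []
  #2 pop 1: in={} → {0} (no change)
  #3 pop 2: in={0,1,2} → {0,1,2} (was {}); enqueue [0]
  #4 pop 0: in={0,1,2} → {0,1,2} (no change)

Fixpoint:
  val[0] = {0,1,2}
  val[1] = {0}
  val[2] = {0,1,2}

{0,1,2}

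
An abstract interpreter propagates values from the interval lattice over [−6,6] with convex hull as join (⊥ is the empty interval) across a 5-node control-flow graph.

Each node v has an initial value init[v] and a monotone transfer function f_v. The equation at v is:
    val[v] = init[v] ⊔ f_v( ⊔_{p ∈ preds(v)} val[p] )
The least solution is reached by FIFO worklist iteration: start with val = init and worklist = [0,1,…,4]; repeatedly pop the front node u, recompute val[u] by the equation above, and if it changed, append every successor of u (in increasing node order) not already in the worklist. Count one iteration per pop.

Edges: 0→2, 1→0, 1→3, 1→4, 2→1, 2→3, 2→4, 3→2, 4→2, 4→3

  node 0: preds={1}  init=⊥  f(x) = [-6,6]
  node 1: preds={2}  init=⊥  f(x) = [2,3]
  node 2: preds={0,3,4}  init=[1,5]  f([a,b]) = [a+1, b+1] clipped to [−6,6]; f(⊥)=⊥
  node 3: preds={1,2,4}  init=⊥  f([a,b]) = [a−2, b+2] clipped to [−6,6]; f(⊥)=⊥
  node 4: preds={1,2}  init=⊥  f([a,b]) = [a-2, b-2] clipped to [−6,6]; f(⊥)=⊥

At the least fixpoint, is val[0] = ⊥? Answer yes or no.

no

Trace (9 dequeues):
  [1] u=0 | in ⊥ | out [-6,6] | prev ⊥ | push {}
  [2] u=1 | in [1,5] | out [2,3] | prev ⊥ | push {0}
  [3] u=2 | in [-6,6] | out [-5,6] | prev [1,5] | push {1}
  [4] u=3 | in [-5,6] | out [-6,6] | prev ⊥ | push {2}
  [5] u=4 | in [-5,6] | out [-6,4] | prev ⊥ | push {3}
  [6] u=0 | in [2,3] | out [-6,6] | ==
  [7] u=1 | in [-5,6] | out [2,3] | ==
  [8] u=2 | in [-6,6] | out [-5,6] | ==
  [9] u=3 | in [-6,6] | out [-6,6] | ==

Converged values:
  [0] [-6,6]
  [1] [2,3]
  [2] [-5,6]
  [3] [-6,6]
  [4] [-6,4]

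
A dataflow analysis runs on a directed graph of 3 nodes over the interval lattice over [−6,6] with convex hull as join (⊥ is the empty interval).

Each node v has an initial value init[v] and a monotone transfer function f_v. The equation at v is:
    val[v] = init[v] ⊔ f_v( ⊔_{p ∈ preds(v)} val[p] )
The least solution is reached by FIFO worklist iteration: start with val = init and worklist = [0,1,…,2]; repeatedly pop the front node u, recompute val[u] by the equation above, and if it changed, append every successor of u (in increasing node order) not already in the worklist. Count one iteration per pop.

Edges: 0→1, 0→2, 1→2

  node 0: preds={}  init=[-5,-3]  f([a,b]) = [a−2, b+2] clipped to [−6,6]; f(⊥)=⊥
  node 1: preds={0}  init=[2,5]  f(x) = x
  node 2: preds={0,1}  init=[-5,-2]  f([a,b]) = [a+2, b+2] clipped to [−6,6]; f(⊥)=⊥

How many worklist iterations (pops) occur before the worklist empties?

3

Trace (3 dequeues):
  [1] u=0 | in ⊥ | out [-5,-3] | ==
  [2] u=1 | in [-5,-3] | out [-5,5] | prev [2,5] | push {}
  [3] u=2 | in [-5,5] | out [-5,6] | prev [-5,-2] | push {}

Converged values:
  [0] [-5,-3]
  [1] [-5,5]
  [2] [-5,6]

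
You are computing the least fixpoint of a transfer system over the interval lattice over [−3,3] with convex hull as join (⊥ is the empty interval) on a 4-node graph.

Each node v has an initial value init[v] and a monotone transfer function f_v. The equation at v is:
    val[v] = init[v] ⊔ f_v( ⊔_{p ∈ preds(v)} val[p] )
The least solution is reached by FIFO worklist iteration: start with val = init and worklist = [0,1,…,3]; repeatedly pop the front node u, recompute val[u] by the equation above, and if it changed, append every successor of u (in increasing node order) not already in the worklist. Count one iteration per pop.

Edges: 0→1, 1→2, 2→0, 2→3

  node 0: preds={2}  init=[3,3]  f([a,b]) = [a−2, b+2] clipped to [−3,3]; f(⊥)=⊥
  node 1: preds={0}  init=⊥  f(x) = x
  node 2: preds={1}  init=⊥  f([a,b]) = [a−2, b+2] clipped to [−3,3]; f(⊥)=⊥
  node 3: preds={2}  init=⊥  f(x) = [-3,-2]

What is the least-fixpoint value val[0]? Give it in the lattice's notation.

Worklist (11 pops):
  #1 pop 0: in=⊥ → [3,3] (no change)
  #2 pop 1: in=[3,3] → [3,3] (was ⊥); enqueue []
  #3 pop 2: in=[3,3] → [1,3] (was ⊥); enqueue [0]
  #4 pop 3: in=[1,3] → [-3,-2] (was ⊥); enqueue []
  #5 pop 0: in=[1,3] → [-1,3] (was [3,3]); enqueue [1]
  #6 pop 1: in=[-1,3] → [-1,3] (was [3,3]); enqueue [2]
  #7 pop 2: in=[-1,3] → [-3,3] (was [1,3]); enqueue [0,3]
  #8 pop 0: in=[-3,3] → [-3,3] (was [-1,3]); enqueue [1]
  #9 pop 3: in=[-3,3] → [-3,-2] (no change)
  #10 pop 1: in=[-3,3] → [-3,3] (was [-1,3]); enqueue [2]
  #11 pop 2: in=[-3,3] → [-3,3] (no change)

Fixpoint:
  val[0] = [-3,3]
  val[1] = [-3,3]
  val[2] = [-3,3]
  val[3] = [-3,-2]

[-3,3]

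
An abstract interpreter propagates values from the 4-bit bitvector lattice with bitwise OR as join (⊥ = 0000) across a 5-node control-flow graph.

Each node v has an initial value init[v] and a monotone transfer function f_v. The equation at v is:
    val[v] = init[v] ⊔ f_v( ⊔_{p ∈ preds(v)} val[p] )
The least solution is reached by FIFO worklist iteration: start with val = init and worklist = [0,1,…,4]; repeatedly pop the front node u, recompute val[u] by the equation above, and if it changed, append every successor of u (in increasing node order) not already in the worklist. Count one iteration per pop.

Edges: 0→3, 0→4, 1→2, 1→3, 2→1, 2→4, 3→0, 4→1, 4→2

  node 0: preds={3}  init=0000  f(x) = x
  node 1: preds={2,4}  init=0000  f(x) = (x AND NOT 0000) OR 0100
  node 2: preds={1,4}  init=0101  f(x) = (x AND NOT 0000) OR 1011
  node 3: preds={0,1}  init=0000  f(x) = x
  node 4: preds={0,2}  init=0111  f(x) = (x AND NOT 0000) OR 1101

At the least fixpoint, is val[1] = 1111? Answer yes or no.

Worklist (13 pops):
  #1 pop 0: in=0000 → 0000 (no change)
  #2 pop 1: in=0111 → 0111 (was 0000); enqueue []
  #3 pop 2: in=0111 → 1111 (was 0101); enqueue [1]
  #4 pop 3: in=0111 → 0111 (was 0000); enqueue [0]
  #5 pop 4: in=1111 → 1111 (was 0111); enqueue [2]
  #6 pop 1: in=1111 → 1111 (was 0111); enqueue [3]
  #7 pop 0: in=0111 → 0111 (was 0000); enqueue [4]
  #8 pop 2: in=1111 → 1111 (no change)
  #9 pop 3: in=1111 → 1111 (was 0111); enqueue [0]
  #10 pop 4: in=1111 → 1111 (no change)
  #11 pop 0: in=1111 → 1111 (was 0111); enqueue [3,4]
  #12 pop 3: in=1111 → 1111 (no change)
  #13 pop 4: in=1111 → 1111 (no change)

Fixpoint:
  val[0] = 1111
  val[1] = 1111
  val[2] = 1111
  val[3] = 1111
  val[4] = 1111

yes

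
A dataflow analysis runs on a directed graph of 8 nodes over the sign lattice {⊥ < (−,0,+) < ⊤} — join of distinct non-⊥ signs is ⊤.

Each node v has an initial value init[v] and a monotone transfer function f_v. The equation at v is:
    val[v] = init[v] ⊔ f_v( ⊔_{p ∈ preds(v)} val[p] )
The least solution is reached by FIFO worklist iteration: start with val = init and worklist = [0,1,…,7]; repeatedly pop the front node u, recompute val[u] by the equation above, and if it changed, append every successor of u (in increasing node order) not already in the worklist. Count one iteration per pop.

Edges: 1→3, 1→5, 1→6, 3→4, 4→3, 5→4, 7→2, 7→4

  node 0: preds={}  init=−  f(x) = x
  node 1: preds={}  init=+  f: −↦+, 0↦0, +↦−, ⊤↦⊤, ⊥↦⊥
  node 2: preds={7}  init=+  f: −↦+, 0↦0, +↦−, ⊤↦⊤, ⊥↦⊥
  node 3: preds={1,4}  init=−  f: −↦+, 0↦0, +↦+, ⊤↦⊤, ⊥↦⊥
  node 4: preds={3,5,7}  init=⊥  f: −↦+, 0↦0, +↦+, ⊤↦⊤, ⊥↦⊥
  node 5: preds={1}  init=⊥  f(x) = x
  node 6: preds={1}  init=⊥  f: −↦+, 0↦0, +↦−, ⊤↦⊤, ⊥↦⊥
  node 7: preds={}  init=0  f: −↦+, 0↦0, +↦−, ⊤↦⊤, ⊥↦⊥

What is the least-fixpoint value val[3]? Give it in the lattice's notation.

⊤

Trace (10 dequeues):
  [1] u=0 | in ⊥ | out − | ==
  [2] u=1 | in ⊥ | out + | ==
  [3] u=2 | in 0 | out ⊤ | prev + | push {}
  [4] u=3 | in + | out ⊤ | prev − | push {}
  [5] u=4 | in ⊤ | out ⊤ | prev ⊥ | push {3}
  [6] u=5 | in + | out + | prev ⊥ | push {4}
  [7] u=6 | in + | out − | prev ⊥ | push {}
  [8] u=7 | in ⊥ | out 0 | ==
  [9] u=3 | in ⊤ | out ⊤ | ==
  [10] u=4 | in ⊤ | out ⊤ | ==

Converged values:
  [0] −
  [1] +
  [2] ⊤
  [3] ⊤
  [4] ⊤
  [5] +
  [6] −
  [7] 0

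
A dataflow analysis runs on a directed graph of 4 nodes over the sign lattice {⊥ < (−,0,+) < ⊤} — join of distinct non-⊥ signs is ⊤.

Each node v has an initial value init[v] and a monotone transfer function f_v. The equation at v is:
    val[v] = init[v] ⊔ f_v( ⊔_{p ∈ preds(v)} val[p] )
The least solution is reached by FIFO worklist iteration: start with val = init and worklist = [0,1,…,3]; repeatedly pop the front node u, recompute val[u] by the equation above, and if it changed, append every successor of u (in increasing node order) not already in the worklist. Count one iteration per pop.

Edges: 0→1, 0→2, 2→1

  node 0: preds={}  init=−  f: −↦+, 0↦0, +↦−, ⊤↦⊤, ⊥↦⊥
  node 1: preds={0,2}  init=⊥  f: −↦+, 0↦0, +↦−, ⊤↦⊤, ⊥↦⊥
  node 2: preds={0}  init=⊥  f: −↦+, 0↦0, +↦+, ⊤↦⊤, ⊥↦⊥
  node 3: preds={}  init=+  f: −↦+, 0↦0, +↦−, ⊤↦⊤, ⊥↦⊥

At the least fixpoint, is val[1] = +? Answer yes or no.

Worklist (5 pops):
  #1 pop 0: in=⊥ → − (no change)
  #2 pop 1: in=− → + (was ⊥); enqueue []
  #3 pop 2: in=− → + (was ⊥); enqueue [1]
  #4 pop 3: in=⊥ → + (no change)
  #5 pop 1: in=⊤ → ⊤ (was +); enqueue []

Fixpoint:
  val[0] = −
  val[1] = ⊤
  val[2] = +
  val[3] = +

no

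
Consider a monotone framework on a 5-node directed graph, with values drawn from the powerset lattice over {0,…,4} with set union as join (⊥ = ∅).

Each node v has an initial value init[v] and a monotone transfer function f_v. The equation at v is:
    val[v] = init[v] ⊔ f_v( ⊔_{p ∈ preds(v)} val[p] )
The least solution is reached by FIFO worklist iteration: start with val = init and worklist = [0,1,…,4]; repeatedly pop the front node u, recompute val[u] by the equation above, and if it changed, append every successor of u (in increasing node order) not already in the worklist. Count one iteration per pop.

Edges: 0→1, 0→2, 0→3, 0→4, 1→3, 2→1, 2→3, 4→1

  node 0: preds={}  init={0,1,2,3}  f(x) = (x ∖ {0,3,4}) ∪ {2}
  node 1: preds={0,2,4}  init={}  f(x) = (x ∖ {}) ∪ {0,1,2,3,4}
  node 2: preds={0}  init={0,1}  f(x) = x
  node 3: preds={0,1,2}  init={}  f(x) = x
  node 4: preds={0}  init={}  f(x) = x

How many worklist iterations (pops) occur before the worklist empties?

6

Trace (6 dequeues):
  [1] u=0 | in {} | out {0,1,2,3} | ==
  [2] u=1 | in {0,1,2,3} | out {0,1,2,3,4} | prev {} | push {}
  [3] u=2 | in {0,1,2,3} | out {0,1,2,3} | prev {0,1} | push {1}
  [4] u=3 | in {0,1,2,3,4} | out {0,1,2,3,4} | prev {} | push {}
  [5] u=4 | in {0,1,2,3} | out {0,1,2,3} | prev {} | push {}
  [6] u=1 | in {0,1,2,3} | out {0,1,2,3,4} | ==

Converged values:
  [0] {0,1,2,3}
  [1] {0,1,2,3,4}
  [2] {0,1,2,3}
  [3] {0,1,2,3,4}
  [4] {0,1,2,3}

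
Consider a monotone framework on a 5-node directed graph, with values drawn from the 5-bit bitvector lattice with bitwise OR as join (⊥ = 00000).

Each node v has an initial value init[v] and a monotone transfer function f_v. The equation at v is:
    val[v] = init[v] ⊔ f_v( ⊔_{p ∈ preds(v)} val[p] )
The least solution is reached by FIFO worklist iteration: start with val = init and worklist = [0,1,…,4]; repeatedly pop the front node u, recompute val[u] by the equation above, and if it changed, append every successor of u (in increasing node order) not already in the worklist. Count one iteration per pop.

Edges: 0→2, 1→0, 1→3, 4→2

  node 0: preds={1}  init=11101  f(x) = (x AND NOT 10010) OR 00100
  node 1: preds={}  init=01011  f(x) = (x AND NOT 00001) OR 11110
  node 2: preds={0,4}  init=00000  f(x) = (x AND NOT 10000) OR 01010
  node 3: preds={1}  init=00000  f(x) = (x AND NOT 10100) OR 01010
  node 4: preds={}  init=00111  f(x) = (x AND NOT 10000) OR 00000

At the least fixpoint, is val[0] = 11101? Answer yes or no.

Worklist (6 pops):
  #1 pop 0: in=01011 → 11101 (no change)
  #2 pop 1: in=00000 → 11111 (was 01011); enqueue [0]
  #3 pop 2: in=11111 → 01111 (was 00000); enqueue []
  #4 pop 3: in=11111 → 01011 (was 00000); enqueue []
  #5 pop 4: in=00000 → 00111 (no change)
  #6 pop 0: in=11111 → 11101 (no change)

Fixpoint:
  val[0] = 11101
  val[1] = 11111
  val[2] = 01111
  val[3] = 01011
  val[4] = 00111

yes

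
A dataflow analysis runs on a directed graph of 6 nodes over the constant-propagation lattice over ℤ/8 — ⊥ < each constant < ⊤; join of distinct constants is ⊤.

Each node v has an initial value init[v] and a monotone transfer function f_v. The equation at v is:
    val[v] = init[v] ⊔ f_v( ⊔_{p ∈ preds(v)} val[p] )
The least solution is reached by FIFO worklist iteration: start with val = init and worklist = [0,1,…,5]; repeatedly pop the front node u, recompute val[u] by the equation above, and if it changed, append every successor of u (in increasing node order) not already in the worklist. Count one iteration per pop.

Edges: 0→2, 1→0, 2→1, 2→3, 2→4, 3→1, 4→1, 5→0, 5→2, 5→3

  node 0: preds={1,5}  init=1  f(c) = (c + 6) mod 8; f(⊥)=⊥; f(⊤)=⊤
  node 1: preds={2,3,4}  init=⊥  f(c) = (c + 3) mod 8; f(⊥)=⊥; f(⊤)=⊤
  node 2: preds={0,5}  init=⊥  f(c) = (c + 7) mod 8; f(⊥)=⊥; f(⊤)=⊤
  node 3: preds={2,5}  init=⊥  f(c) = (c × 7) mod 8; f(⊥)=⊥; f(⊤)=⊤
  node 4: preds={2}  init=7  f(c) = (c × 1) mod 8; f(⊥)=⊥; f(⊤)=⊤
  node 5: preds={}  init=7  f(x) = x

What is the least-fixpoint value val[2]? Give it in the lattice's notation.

⊤

Iteration log — 9 steps:
  step 1. node 0  ⊔preds=7  new=⊤  old=1  +wl: 
  step 2. node 1  ⊔preds=7  new=2  old=⊥  +wl: 0
  step 3. node 2  ⊔preds=⊤  new=⊤  old=⊥  +wl: 1
  step 4. node 3  ⊔preds=⊤  new=⊤  old=⊥  +wl: 
  step 5. node 4  ⊔preds=⊤  new=⊤  old=7  +wl: 
  step 6. node 5  ⊔preds=⊥  new=7  stable
  step 7. node 0  ⊔preds=⊤  new=⊤  stable
  step 8. node 1  ⊔preds=⊤  new=⊤  old=2  +wl: 0
  step 9. node 0  ⊔preds=⊤  new=⊤  stable

Least fixpoint reached:
  node 0: ⊤
  node 1: ⊤
  node 2: ⊤
  node 3: ⊤
  node 4: ⊤
  node 5: 7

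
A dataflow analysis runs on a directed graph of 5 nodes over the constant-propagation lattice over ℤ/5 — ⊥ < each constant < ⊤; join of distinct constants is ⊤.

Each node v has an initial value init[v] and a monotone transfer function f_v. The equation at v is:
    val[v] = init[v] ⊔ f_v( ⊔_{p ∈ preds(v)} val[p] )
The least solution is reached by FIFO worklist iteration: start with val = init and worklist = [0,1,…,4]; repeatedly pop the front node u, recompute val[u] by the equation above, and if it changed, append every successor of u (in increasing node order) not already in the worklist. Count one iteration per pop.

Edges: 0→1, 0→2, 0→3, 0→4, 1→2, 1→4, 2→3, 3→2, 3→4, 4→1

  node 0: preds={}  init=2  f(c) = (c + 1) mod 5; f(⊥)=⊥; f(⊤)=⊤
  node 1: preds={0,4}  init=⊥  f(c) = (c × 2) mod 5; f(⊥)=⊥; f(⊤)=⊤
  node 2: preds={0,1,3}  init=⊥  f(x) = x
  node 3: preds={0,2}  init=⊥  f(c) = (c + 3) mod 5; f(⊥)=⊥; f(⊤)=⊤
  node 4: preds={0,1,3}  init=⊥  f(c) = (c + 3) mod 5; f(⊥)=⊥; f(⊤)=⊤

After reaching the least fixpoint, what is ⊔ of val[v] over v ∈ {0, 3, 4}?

Trace (9 dequeues):
  [1] u=0 | in ⊥ | out 2 | ==
  [2] u=1 | in 2 | out 4 | prev ⊥ | push {}
  [3] u=2 | in ⊤ | out ⊤ | prev ⊥ | push {}
  [4] u=3 | in ⊤ | out ⊤ | prev ⊥ | push {2}
  [5] u=4 | in ⊤ | out ⊤ | prev ⊥ | push {1}
  [6] u=2 | in ⊤ | out ⊤ | ==
  [7] u=1 | in ⊤ | out ⊤ | prev 4 | push {2,4}
  [8] u=2 | in ⊤ | out ⊤ | ==
  [9] u=4 | in ⊤ | out ⊤ | ==

Converged values:
  [0] 2
  [1] ⊤
  [2] ⊤
  [3] ⊤
  [4] ⊤

⊤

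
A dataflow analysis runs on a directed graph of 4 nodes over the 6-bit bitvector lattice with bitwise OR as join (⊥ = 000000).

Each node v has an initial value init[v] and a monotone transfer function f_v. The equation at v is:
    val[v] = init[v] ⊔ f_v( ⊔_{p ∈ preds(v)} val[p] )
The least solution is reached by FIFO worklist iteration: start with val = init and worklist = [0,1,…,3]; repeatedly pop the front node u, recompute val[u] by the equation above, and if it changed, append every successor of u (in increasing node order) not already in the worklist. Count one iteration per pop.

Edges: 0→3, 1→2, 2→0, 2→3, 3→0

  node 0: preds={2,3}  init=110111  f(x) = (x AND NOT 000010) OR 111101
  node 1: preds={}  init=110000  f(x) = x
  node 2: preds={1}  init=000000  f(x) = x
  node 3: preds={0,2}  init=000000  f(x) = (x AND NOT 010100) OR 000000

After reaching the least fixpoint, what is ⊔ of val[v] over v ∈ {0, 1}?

Iteration log — 5 steps:
  step 1. node 0  ⊔preds=000000  new=111111  old=110111  +wl: 
  step 2. node 1  ⊔preds=000000  new=110000  stable
  step 3. node 2  ⊔preds=110000  new=110000  old=000000  +wl: 0
  step 4. node 3  ⊔preds=111111  new=101011  old=000000  +wl: 
  step 5. node 0  ⊔preds=111011  new=111111  stable

Least fixpoint reached:
  node 0: 111111
  node 1: 110000
  node 2: 110000
  node 3: 101011

111111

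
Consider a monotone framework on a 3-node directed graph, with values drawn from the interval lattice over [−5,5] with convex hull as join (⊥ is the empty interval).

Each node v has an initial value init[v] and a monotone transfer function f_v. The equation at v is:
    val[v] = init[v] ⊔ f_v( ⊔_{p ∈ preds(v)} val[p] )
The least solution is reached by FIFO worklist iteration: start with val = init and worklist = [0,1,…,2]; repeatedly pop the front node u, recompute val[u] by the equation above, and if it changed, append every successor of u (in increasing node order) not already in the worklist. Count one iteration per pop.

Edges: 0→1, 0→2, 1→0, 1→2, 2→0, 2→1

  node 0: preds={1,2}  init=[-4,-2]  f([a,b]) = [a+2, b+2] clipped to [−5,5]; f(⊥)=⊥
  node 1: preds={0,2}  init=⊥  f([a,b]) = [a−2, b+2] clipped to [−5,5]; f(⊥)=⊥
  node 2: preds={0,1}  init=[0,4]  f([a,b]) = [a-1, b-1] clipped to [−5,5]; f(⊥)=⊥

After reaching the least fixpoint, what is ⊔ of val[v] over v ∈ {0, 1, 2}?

[-5,5]

Trace (5 dequeues):
  [1] u=0 | in [0,4] | out [-4,5] | prev [-4,-2] | push {}
  [2] u=1 | in [-4,5] | out [-5,5] | prev ⊥ | push {0}
  [3] u=2 | in [-5,5] | out [-5,4] | prev [0,4] | push {1}
  [4] u=0 | in [-5,5] | out [-4,5] | ==
  [5] u=1 | in [-5,5] | out [-5,5] | ==

Converged values:
  [0] [-4,5]
  [1] [-5,5]
  [2] [-5,4]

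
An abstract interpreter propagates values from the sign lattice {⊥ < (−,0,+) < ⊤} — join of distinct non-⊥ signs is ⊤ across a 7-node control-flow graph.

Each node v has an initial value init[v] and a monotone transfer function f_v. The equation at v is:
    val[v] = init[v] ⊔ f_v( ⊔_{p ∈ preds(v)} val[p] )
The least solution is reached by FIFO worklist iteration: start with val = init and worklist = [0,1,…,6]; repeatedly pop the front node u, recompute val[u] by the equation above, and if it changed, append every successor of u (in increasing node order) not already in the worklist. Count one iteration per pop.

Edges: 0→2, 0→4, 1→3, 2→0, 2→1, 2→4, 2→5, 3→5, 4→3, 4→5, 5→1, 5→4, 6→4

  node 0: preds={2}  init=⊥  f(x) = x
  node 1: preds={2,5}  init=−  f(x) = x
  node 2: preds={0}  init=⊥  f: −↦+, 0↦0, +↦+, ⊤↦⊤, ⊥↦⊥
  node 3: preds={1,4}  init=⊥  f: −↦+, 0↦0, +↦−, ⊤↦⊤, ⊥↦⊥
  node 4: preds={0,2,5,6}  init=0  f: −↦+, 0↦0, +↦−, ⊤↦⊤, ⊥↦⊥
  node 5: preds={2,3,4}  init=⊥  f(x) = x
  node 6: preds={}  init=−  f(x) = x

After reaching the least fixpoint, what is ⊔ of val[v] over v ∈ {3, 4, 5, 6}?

Iteration log — 11 steps:
  step 1. node 0  ⊔preds=⊥  new=⊥  stable
  step 2. node 1  ⊔preds=⊥  new=−  stable
  step 3. node 2  ⊔preds=⊥  new=⊥  stable
  step 4. node 3  ⊔preds=⊤  new=⊤  old=⊥  +wl: 
  step 5. node 4  ⊔preds=−  new=⊤  old=0  +wl: 3
  step 6. node 5  ⊔preds=⊤  new=⊤  old=⊥  +wl: 1,4
  step 7. node 6  ⊔preds=⊥  new=−  stable
  step 8. node 3  ⊔preds=⊤  new=⊤  stable
  step 9. node 1  ⊔preds=⊤  new=⊤  old=−  +wl: 3
  step 10. node 4  ⊔preds=⊤  new=⊤  stable
  step 11. node 3  ⊔preds=⊤  new=⊤  stable

Least fixpoint reached:
  node 0: ⊥
  node 1: ⊤
  node 2: ⊥
  node 3: ⊤
  node 4: ⊤
  node 5: ⊤
  node 6: −

⊤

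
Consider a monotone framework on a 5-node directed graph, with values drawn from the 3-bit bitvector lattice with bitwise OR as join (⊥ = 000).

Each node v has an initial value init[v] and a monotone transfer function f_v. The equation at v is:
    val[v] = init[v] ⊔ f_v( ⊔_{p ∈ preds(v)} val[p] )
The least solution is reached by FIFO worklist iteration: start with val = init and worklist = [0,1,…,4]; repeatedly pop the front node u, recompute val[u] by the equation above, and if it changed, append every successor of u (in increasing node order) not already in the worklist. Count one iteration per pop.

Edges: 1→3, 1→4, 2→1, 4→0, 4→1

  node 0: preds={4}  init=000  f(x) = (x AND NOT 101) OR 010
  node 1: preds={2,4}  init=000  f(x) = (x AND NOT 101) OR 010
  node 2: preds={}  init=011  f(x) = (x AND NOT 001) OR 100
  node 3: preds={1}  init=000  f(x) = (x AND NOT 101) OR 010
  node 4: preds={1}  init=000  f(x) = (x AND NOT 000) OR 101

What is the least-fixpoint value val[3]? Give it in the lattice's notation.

Trace (7 dequeues):
  [1] u=0 | in 000 | out 010 | prev 000 | push {}
  [2] u=1 | in 011 | out 010 | prev 000 | push {}
  [3] u=2 | in 000 | out 111 | prev 011 | push {1}
  [4] u=3 | in 010 | out 010 | prev 000 | push {}
  [5] u=4 | in 010 | out 111 | prev 000 | push {0}
  [6] u=1 | in 111 | out 010 | ==
  [7] u=0 | in 111 | out 010 | ==

Converged values:
  [0] 010
  [1] 010
  [2] 111
  [3] 010
  [4] 111

010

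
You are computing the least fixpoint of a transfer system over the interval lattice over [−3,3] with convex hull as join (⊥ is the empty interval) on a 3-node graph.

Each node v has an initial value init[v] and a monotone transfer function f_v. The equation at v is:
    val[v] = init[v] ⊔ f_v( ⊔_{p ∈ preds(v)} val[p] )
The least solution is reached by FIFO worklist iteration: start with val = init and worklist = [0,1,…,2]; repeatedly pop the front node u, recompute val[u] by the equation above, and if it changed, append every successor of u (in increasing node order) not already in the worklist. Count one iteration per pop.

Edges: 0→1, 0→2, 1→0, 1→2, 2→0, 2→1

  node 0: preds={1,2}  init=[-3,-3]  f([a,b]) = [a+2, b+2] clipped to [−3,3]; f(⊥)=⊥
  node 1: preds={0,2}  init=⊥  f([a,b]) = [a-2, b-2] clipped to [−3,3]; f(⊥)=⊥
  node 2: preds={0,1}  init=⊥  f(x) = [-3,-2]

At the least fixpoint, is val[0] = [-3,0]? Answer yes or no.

Iteration log — 7 steps:
  step 1. node 0  ⊔preds=⊥  new=[-3,-3]  stable
  step 2. node 1  ⊔preds=[-3,-3]  new=[-3,-3]  old=⊥  +wl: 0
  step 3. node 2  ⊔preds=[-3,-3]  new=[-3,-2]  old=⊥  +wl: 1
  step 4. node 0  ⊔preds=[-3,-2]  new=[-3,0]  old=[-3,-3]  +wl: 2
  step 5. node 1  ⊔preds=[-3,0]  new=[-3,-2]  old=[-3,-3]  +wl: 0
  step 6. node 2  ⊔preds=[-3,0]  new=[-3,-2]  stable
  step 7. node 0  ⊔preds=[-3,-2]  new=[-3,0]  stable

Least fixpoint reached:
  node 0: [-3,0]
  node 1: [-3,-2]
  node 2: [-3,-2]

yes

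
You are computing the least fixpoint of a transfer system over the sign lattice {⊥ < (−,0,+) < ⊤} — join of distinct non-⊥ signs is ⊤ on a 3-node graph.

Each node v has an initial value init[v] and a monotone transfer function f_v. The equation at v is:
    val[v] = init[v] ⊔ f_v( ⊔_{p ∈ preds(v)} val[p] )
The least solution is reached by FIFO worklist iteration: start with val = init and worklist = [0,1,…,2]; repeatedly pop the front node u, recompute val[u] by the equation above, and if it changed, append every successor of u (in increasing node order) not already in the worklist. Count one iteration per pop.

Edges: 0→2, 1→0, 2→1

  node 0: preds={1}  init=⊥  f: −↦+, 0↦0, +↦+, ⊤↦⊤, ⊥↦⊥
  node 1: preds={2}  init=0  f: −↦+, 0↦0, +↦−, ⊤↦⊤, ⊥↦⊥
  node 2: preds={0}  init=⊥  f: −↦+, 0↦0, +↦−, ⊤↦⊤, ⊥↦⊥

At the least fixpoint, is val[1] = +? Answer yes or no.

no

Worklist (4 pops):
  #1 pop 0: in=0 → 0 (was ⊥); enqueue []
  #2 pop 1: in=⊥ → 0 (no change)
  #3 pop 2: in=0 → 0 (was ⊥); enqueue [1]
  #4 pop 1: in=0 → 0 (no change)

Fixpoint:
  val[0] = 0
  val[1] = 0
  val[2] = 0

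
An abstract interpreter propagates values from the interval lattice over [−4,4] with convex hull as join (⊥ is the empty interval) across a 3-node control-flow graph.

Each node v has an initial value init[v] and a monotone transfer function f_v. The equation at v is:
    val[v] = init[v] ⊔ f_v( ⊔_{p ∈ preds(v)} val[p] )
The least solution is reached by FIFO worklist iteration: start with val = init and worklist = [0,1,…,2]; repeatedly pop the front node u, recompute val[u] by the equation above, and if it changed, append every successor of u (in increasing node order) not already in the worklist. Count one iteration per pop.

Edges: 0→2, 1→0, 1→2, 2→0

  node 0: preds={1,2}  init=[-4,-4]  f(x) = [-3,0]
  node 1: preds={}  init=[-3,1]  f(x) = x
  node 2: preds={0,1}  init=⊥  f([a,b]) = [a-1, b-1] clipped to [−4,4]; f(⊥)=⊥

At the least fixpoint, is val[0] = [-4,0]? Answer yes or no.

yes

Worklist (4 pops):
  #1 pop 0: in=[-3,1] → [-4,0] (was [-4,-4]); enqueue []
  #2 pop 1: in=⊥ → [-3,1] (no change)
  #3 pop 2: in=[-4,1] → [-4,0] (was ⊥); enqueue [0]
  #4 pop 0: in=[-4,1] → [-4,0] (no change)

Fixpoint:
  val[0] = [-4,0]
  val[1] = [-3,1]
  val[2] = [-4,0]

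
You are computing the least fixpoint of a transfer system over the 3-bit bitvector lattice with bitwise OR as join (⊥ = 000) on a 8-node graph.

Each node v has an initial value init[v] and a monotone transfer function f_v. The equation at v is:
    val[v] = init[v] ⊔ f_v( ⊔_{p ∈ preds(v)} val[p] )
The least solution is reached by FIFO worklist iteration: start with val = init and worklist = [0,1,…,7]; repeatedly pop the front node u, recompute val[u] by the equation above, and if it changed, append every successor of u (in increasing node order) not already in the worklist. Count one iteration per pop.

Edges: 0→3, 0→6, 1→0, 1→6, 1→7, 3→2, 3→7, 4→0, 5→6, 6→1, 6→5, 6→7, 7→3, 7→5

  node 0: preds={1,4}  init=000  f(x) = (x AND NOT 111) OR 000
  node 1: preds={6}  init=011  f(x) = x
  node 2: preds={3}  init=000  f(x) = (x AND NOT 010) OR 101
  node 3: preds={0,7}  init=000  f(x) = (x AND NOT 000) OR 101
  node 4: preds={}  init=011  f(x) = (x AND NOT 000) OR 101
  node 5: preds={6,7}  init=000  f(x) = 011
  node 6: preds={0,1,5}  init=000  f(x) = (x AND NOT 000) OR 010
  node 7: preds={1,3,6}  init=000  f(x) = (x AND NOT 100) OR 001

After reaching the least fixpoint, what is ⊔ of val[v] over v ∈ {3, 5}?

Iteration log — 15 steps:
  step 1. node 0  ⊔preds=011  new=000  stable
  step 2. node 1  ⊔preds=000  new=011  stable
  step 3. node 2  ⊔preds=000  new=101  old=000  +wl: 
  step 4. node 3  ⊔preds=000  new=101  old=000  +wl: 2
  step 5. node 4  ⊔preds=000  new=111  old=011  +wl: 0
  step 6. node 5  ⊔preds=000  new=011  old=000  +wl: 
  step 7. node 6  ⊔preds=011  new=011  old=000  +wl: 1,5
  step 8. node 7  ⊔preds=111  new=011  old=000  +wl: 3
  step 9. node 2  ⊔preds=101  new=101  stable
  step 10. node 0  ⊔preds=111  new=000  stable
  step 11. node 1  ⊔preds=011  new=011  stable
  step 12. node 5  ⊔preds=011  new=011  stable
  step 13. node 3  ⊔preds=011  new=111  old=101  +wl: 2,7
  step 14. node 2  ⊔preds=111  new=101  stable
  step 15. node 7  ⊔preds=111  new=011  stable

Least fixpoint reached:
  node 0: 000
  node 1: 011
  node 2: 101
  node 3: 111
  node 4: 111
  node 5: 011
  node 6: 011
  node 7: 011

111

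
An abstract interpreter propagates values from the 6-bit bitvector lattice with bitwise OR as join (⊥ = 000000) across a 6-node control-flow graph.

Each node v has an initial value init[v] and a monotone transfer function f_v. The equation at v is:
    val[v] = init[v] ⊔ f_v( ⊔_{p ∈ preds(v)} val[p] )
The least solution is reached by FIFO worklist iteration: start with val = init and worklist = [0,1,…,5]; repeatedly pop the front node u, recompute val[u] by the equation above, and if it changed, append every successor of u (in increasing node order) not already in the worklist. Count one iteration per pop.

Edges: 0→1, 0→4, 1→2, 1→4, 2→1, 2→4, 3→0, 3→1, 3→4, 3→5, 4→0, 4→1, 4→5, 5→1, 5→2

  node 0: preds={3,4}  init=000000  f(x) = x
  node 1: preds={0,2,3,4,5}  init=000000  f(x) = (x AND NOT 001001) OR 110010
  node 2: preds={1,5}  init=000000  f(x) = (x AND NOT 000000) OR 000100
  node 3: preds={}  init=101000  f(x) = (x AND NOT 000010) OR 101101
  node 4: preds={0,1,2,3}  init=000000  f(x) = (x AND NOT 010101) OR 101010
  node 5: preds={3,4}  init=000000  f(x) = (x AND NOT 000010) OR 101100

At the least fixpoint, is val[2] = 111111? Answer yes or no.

yes

Trace (11 dequeues):
  [1] u=0 | in 101000 | out 101000 | prev 000000 | push {}
  [2] u=1 | in 101000 | out 110010 | prev 000000 | push {}
  [3] u=2 | in 110010 | out 110110 | prev 000000 | push {1}
  [4] u=3 | in 000000 | out 101101 | prev 101000 | push {0}
  [5] u=4 | in 111111 | out 101010 | prev 000000 | push {}
  [6] u=5 | in 101111 | out 101101 | prev 000000 | push {2}
  [7] u=1 | in 111111 | out 110110 | prev 110010 | push {4}
  [8] u=0 | in 101111 | out 101111 | prev 101000 | push {1}
  [9] u=2 | in 111111 | out 111111 | prev 110110 | push {}
  [10] u=4 | in 111111 | out 101010 | ==
  [11] u=1 | in 111111 | out 110110 | ==

Converged values:
  [0] 101111
  [1] 110110
  [2] 111111
  [3] 101101
  [4] 101010
  [5] 101101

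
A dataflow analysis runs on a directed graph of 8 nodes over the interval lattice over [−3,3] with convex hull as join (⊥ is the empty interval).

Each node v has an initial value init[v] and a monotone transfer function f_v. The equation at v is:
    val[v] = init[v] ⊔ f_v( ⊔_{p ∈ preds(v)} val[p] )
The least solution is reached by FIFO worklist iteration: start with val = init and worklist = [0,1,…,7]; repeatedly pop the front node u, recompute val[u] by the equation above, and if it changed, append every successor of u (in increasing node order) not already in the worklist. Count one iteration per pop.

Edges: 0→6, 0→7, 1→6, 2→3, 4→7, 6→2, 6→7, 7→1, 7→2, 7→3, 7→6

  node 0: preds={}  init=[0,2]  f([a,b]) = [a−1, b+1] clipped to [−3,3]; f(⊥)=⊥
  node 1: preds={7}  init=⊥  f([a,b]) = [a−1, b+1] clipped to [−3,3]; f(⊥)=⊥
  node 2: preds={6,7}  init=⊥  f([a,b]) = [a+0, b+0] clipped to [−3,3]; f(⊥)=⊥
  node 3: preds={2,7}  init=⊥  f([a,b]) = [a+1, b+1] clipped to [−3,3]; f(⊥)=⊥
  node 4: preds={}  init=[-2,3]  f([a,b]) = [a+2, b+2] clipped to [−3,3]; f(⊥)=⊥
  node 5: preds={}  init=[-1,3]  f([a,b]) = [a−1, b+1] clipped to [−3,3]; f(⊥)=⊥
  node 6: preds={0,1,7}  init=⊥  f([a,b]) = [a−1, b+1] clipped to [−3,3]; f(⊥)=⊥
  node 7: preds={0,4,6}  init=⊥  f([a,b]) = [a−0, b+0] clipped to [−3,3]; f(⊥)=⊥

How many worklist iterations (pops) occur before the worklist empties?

18

Iteration log — 18 steps:
  step 1. node 0  ⊔preds=⊥  new=[0,2]  stable
  step 2. node 1  ⊔preds=⊥  new=⊥  stable
  step 3. node 2  ⊔preds=⊥  new=⊥  stable
  step 4. node 3  ⊔preds=⊥  new=⊥  stable
  step 5. node 4  ⊔preds=⊥  new=[-2,3]  stable
  step 6. node 5  ⊔preds=⊥  new=[-1,3]  stable
  step 7. node 6  ⊔preds=[0,2]  new=[-1,3]  old=⊥  +wl: 2
  step 8. node 7  ⊔preds=[-2,3]  new=[-2,3]  old=⊥  +wl: 1,3,6
  step 9. node 2  ⊔preds=[-2,3]  new=[-2,3]  old=⊥  +wl: 
  step 10. node 1  ⊔preds=[-2,3]  new=[-3,3]  old=⊥  +wl: 
  step 11. node 3  ⊔preds=[-2,3]  new=[-1,3]  old=⊥  +wl: 
  step 12. node 6  ⊔preds=[-3,3]  new=[-3,3]  old=[-1,3]  +wl: 2,7
  step 13. node 2  ⊔preds=[-3,3]  new=[-3,3]  old=[-2,3]  +wl: 3
  step 14. node 7  ⊔preds=[-3,3]  new=[-3,3]  old=[-2,3]  +wl: 1,2,6
  step 15. node 3  ⊔preds=[-3,3]  new=[-2,3]  old=[-1,3]  +wl: 
  step 16. node 1  ⊔preds=[-3,3]  new=[-3,3]  stable
  step 17. node 2  ⊔preds=[-3,3]  new=[-3,3]  stable
  step 18. node 6  ⊔preds=[-3,3]  new=[-3,3]  stable

Least fixpoint reached:
  node 0: [0,2]
  node 1: [-3,3]
  node 2: [-3,3]
  node 3: [-2,3]
  node 4: [-2,3]
  node 5: [-1,3]
  node 6: [-3,3]
  node 7: [-3,3]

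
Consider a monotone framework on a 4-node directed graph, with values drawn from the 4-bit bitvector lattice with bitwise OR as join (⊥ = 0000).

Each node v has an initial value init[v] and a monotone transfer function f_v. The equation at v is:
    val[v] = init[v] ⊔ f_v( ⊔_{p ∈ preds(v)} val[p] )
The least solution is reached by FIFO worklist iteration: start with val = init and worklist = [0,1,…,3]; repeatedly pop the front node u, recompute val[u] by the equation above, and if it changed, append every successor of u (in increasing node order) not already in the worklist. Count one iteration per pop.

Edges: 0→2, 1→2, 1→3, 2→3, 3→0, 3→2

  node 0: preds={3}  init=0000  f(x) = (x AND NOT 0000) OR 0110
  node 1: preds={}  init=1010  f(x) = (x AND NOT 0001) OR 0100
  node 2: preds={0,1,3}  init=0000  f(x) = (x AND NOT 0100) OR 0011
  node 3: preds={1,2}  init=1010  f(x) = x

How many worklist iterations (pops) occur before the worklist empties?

6

Iteration log — 6 steps:
  step 1. node 0  ⊔preds=1010  new=1110  old=0000  +wl: 
  step 2. node 1  ⊔preds=0000  new=1110  old=1010  +wl: 
  step 3. node 2  ⊔preds=1110  new=1011  old=0000  +wl: 
  step 4. node 3  ⊔preds=1111  new=1111  old=1010  +wl: 0,2
  step 5. node 0  ⊔preds=1111  new=1111  old=1110  +wl: 
  step 6. node 2  ⊔preds=1111  new=1011  stable

Least fixpoint reached:
  node 0: 1111
  node 1: 1110
  node 2: 1011
  node 3: 1111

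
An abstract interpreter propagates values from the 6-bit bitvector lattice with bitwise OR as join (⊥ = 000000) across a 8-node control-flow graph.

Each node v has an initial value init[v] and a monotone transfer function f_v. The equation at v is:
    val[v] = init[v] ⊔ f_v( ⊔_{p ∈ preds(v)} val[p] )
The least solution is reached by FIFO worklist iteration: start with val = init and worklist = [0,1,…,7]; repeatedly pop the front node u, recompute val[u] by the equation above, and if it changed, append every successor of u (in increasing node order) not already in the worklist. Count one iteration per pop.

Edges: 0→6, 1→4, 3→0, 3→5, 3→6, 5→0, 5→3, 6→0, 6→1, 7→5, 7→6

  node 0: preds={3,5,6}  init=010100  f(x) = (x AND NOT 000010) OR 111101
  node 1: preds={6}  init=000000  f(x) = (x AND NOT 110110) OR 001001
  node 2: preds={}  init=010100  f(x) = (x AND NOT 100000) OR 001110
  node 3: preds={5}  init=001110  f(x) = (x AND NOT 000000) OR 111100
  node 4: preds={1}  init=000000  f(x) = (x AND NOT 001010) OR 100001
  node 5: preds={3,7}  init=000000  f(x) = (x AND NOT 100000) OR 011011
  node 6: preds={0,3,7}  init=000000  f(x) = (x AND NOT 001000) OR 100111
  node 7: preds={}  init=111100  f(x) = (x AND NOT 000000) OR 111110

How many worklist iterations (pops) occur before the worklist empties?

Trace (14 dequeues):
  [1] u=0 | in 001110 | out 111101 | prev 010100 | push {}
  [2] u=1 | in 000000 | out 001001 | prev 000000 | push {}
  [3] u=2 | in 000000 | out 011110 | prev 010100 | push {}
  [4] u=3 | in 000000 | out 111110 | prev 001110 | push {0}
  [5] u=4 | in 001001 | out 100001 | prev 000000 | push {}
  [6] u=5 | in 111110 | out 011111 | prev 000000 | push {3}
  [7] u=6 | in 111111 | out 110111 | prev 000000 | push {1}
  [8] u=7 | in 000000 | out 111110 | prev 111100 | push {5,6}
  [9] u=0 | in 111111 | out 111101 | ==
  [10] u=3 | in 011111 | out 111111 | prev 111110 | push {0}
  [11] u=1 | in 110111 | out 001001 | ==
  [12] u=5 | in 111111 | out 011111 | ==
  [13] u=6 | in 111111 | out 110111 | ==
  [14] u=0 | in 111111 | out 111101 | ==

Converged values:
  [0] 111101
  [1] 001001
  [2] 011110
  [3] 111111
  [4] 100001
  [5] 011111
  [6] 110111
  [7] 111110

14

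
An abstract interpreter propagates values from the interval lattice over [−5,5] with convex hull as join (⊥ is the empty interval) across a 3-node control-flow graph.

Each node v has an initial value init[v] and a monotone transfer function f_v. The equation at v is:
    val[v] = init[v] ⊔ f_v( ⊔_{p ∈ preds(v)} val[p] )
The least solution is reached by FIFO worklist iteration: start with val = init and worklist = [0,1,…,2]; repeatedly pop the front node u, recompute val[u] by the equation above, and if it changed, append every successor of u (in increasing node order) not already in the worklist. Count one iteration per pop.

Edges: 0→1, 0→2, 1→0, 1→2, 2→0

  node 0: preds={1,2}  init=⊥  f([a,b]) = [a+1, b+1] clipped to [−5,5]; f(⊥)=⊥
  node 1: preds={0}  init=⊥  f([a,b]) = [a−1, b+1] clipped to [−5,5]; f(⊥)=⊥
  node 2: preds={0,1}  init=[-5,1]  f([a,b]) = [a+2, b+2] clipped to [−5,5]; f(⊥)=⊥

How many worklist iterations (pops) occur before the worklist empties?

Worklist (7 pops):
  #1 pop 0: in=[-5,1] → [-4,2] (was ⊥); enqueue []
  #2 pop 1: in=[-4,2] → [-5,3] (was ⊥); enqueue [0]
  #3 pop 2: in=[-5,3] → [-5,5] (was [-5,1]); enqueue []
  #4 pop 0: in=[-5,5] → [-4,5] (was [-4,2]); enqueue [1,2]
  #5 pop 1: in=[-4,5] → [-5,5] (was [-5,3]); enqueue [0]
  #6 pop 2: in=[-5,5] → [-5,5] (no change)
  #7 pop 0: in=[-5,5] → [-4,5] (no change)

Fixpoint:
  val[0] = [-4,5]
  val[1] = [-5,5]
  val[2] = [-5,5]

7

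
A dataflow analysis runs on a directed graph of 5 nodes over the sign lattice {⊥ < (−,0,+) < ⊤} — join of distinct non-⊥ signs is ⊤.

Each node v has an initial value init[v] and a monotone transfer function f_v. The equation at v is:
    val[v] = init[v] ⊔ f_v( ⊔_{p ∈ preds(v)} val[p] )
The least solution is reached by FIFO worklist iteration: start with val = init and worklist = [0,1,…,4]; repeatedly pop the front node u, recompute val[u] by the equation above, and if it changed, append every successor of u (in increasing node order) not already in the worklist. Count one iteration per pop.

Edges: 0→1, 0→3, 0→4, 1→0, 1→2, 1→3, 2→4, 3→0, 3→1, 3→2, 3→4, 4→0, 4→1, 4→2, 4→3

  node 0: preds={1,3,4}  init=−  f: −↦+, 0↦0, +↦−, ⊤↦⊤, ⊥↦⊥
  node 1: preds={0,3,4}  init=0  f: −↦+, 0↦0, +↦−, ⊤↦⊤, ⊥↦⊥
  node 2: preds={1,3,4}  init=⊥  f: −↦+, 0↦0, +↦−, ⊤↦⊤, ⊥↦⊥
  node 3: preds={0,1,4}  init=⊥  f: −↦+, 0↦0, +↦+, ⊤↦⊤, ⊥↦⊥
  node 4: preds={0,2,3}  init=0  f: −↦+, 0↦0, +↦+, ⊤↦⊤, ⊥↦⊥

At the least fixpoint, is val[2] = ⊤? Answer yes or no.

yes

Worklist (9 pops):
  #1 pop 0: in=0 → ⊤ (was −); enqueue []
  #2 pop 1: in=⊤ → ⊤ (was 0); enqueue [0]
  #3 pop 2: in=⊤ → ⊤ (was ⊥); enqueue []
  #4 pop 3: in=⊤ → ⊤ (was ⊥); enqueue [1,2]
  #5 pop 4: in=⊤ → ⊤ (was 0); enqueue [3]
  #6 pop 0: in=⊤ → ⊤ (no change)
  #7 pop 1: in=⊤ → ⊤ (no change)
  #8 pop 2: in=⊤ → ⊤ (no change)
  #9 pop 3: in=⊤ → ⊤ (no change)

Fixpoint:
  val[0] = ⊤
  val[1] = ⊤
  val[2] = ⊤
  val[3] = ⊤
  val[4] = ⊤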